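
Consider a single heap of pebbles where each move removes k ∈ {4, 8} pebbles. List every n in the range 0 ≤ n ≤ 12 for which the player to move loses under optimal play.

0, 1, 2, 3, 12

Grundy values for subtraction set {4, 8}:
k:     0  1  2  3  4  5  6  7  8  9 10 11 12
g(k):  0  0  0  0  1  1  1  1  2  2  2  2  0
The P-positions (g = 0) in 0..12 are 0, 1, 2, 3, 12.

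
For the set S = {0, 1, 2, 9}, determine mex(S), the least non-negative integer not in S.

3

The values 0, 1, 2 are all present; 3 is the first non-negative integer missing from the set.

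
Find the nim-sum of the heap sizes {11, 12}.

7

Compute the nim-sum pairwise:
11 ⊕ 12 = 7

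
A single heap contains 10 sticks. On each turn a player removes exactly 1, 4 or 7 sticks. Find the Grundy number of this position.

Compute g(0), g(1), … for moves {1, 4, 7}:
k:     0  1  2  3  4  5  6  7  8  9 10
g(k):  0  1  0  1  2  0  1  2  0  1  0
So g(10) = 0.

0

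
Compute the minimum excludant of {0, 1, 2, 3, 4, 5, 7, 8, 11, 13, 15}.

The values 0, 1, 2, 3, 4, 5 are all present; 6 is the first non-negative integer missing from the set.

6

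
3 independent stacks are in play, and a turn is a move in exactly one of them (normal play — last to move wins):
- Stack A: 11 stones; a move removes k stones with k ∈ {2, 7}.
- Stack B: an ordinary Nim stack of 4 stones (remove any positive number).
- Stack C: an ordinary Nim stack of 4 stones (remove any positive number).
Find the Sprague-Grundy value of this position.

Build the Grundy sequence for stack A with g(k) = mex{g(k−s) : s ∈ {2, 7}, s ≤ k}:
g(0) = mex{} = 0
g(1) = mex{} = 0
g(2) = mex{0} = 1
g(3) = mex{0} = 1
g(4) = mex{1} = 0
g(5) = mex{1} = 0
g(6) = mex{0} = 1
g(7) = mex{0} = 1
g(8) = mex{0,1} = 2
g(9) = mex{1} = 0
g(10) = mex{1,2} = 0
g(11) = mex{0} = 1
So g(11) = 1.
Stack B is a plain Nim stack of size 4, so its Grundy value is 4.
Stack C is a plain Nim stack of size 4, so its Grundy value is 4.
By the Sprague-Grundy theorem, the Grundy value of a sum of independent games is the XOR of the component values.
Combined value = 1 ⊕ 4 ⊕ 4 = 1.

1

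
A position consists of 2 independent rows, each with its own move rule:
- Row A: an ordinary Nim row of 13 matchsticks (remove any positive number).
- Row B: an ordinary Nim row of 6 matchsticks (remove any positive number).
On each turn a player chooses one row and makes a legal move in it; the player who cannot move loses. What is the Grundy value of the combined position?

11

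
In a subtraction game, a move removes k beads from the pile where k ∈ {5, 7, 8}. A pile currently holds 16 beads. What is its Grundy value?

0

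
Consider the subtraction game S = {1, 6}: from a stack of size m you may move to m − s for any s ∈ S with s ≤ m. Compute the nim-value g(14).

Build the Grundy sequence with g(k) = mex{g(k−s) : s ∈ {1, 6}, s ≤ k}:
k:     0  1  2  3  4  5  6  7  8  9 10 11 12 13 14
g(k):  0  1  0  1  0  1  2  0  1  0  1  0  1  2  0
So g(14) = 0.

0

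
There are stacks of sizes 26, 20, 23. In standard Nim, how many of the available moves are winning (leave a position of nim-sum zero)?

3

Compute the nim-sum pairwise:
26 XOR 20 = 14
14 XOR 23 = 25
The overall nim-sum is X = 25. A stack of size p has a winning move iff p XOR X < p (reduce it to p XOR X).
  26: 26 XOR 25 = 3 < 26 — winning move (to 3).
  20: 20 XOR 25 = 13 < 20 — winning move (to 13).
  23: 23 XOR 25 = 14 < 23 — winning move (to 14).
That gives 3 winning moves.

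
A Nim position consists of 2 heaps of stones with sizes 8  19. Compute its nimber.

Nim-sum: 8 ⊕ 19 = 27.

27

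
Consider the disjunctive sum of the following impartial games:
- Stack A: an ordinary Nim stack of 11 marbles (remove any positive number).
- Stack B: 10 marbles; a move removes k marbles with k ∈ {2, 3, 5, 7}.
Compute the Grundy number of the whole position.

11

Stack A is a plain Nim stack of size 11, so its Grundy value is 11.
Grundy values for stack B (subtraction set {2, 3, 5, 7}):
k:     0  1  2  3  4  5  6  7  8  9 10
g(k):  0  0  1  1  2  2  3  3  4  0  0
So g(10) = 0.
By the Sprague-Grundy theorem, the Grundy value of a sum of independent games is the XOR of the component values.
Combined value = 11 ⊕ 0 = 11.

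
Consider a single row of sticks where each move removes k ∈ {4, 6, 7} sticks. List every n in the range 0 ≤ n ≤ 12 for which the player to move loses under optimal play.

Build the Grundy sequence with g(k) = mex{g(k−s) : s ∈ {4, 6, 7}, s ≤ k}:
g(0) = mex{} = 0
g(1) = mex{} = 0
g(2) = mex{} = 0
g(3) = mex{} = 0
g(4) = mex{0} = 1
g(5) = mex{0} = 1
g(6) = mex{0} = 1
g(7) = mex{0} = 1
g(8) = mex{0,1} = 2
g(9) = mex{0,1} = 2
g(10) = mex{0,1} = 2
g(11) = mex{1} = 0
g(12) = mex{1,2} = 0
The P-positions (g = 0) in 0..12 are 0, 1, 2, 3, 11, 12.

0, 1, 2, 3, 11, 12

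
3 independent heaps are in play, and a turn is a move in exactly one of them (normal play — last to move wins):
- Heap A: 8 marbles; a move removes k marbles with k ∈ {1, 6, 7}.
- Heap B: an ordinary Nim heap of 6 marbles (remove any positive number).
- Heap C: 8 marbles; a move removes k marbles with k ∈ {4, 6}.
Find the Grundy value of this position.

Build the Grundy sequence for heap A with g(k) = mex{g(k−s) : s ∈ {1, 6, 7}, s ≤ k}:
g(0) = mex{} = 0
g(1) = mex{0} = 1
g(2) = mex{1} = 0
g(3) = mex{0} = 1
g(4) = mex{1} = 0
g(5) = mex{0} = 1
g(6) = mex{0,1} = 2
g(7) = mex{0,1,2} = 3
g(8) = mex{0,1,3} = 2
So g(8) = 2.
Heap B is a plain Nim heap of size 6, so its Grundy value is 6.
Grundy values for heap C (subtraction set {4, 6}):
k:     0  1  2  3  4  5  6  7  8
g(k):  0  0  0  0  1  1  1  1  2
So g(8) = 2.
By the Sprague-Grundy theorem, the Grundy value of a sum of independent games is the XOR of the component values.
Combined value = 2 ⊕ 6 ⊕ 2 = 6.

6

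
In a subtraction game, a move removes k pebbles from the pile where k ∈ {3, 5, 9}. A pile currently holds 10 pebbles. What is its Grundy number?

Build the Grundy sequence with g(k) = mex{g(k−s) : s ∈ {3, 5, 9}, s ≤ k}:
g(0) = mex{} = 0
g(1) = mex{} = 0
g(2) = mex{} = 0
g(3) = mex{0} = 1
g(4) = mex{0} = 1
g(5) = mex{0} = 1
g(6) = mex{0,1} = 2
g(7) = mex{0,1} = 2
g(8) = mex{1} = 0
g(9) = mex{0,1,2} = 3
g(10) = mex{0,1,2} = 3
So g(10) = 3.

3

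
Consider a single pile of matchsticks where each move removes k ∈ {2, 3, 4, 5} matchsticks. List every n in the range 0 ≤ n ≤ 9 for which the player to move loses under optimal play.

0, 1, 7, 8

Build the Grundy sequence with g(k) = mex{g(k−s) : s ∈ {2, 3, 4, 5}, s ≤ k}:
k:     0  1  2  3  4  5  6  7  8  9
g(k):  0  0  1  1  2  2  3  0  0  1
The P-positions (g = 0) in 0..9 are 0, 1, 7, 8.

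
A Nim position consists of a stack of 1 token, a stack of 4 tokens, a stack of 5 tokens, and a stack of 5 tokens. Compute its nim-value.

5

Compute the nim-sum pairwise:
1 ^ 4 = 5
5 ^ 5 = 0
0 ^ 5 = 5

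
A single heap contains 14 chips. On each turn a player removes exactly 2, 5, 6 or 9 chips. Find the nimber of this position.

Grundy values for subtraction set {2, 5, 6, 9}:
k:     0  1  2  3  4  5  6  7  8  9 10 11 12 13 14
g(k):  0  0  1  1  0  2  1  3  0  2  1  0  0  1  1
So g(14) = 1.

1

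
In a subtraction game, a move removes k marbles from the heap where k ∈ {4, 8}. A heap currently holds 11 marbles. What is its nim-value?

Grundy values for subtraction set {4, 8}:
k:     0  1  2  3  4  5  6  7  8  9 10 11
g(k):  0  0  0  0  1  1  1  1  2  2  2  2
So g(11) = 2.

2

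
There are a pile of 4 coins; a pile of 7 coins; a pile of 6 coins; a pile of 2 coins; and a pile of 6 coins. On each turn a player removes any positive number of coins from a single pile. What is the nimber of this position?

Nim-sum: 4 ^ 7 ^ 6 ^ 2 ^ 6 = 1.

1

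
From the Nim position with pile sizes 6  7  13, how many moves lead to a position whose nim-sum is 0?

Nim-sum: 6 ^ 7 ^ 13 = 12.
The overall nim-sum is X = 12. A pile of size p has a winning move iff p XOR X < p (reduce it to p XOR X).
  6: 6 XOR 12 = 10 ≥ 6 — no move.
  7: 7 XOR 12 = 11 ≥ 7 — no move.
  13: 13 XOR 12 = 1 < 13 — winning move (to 1).
That gives 1 winning move.

1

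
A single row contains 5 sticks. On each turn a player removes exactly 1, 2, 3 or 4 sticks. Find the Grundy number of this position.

0

Compute g(0), g(1), … for moves {1, 2, 3, 4}:
k:     0  1  2  3  4  5
g(k):  0  1  2  3  4  0
So g(5) = 0.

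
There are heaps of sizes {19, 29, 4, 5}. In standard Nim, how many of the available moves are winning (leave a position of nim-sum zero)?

Nim-sum: 19 XOR 29 XOR 4 XOR 5 = 15.
The overall nim-sum is X = 15. A heap of size p has a winning move iff p XOR X < p (reduce it to p XOR X).
  19: 19 XOR 15 = 28 ≥ 19 — no move.
  29: 29 XOR 15 = 18 < 29 — winning move (to 18).
  4: 4 XOR 15 = 11 ≥ 4 — no move.
  5: 5 XOR 15 = 10 ≥ 5 — no move.
That gives 1 winning move.

1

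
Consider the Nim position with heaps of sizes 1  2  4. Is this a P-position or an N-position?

N-position

In binary:
  001  (1)
  010  (2)
  100  (4)
  ---
  111  (7)
The nim-sum is 7 ≠ 0, so this is an N-position: the player to move can win.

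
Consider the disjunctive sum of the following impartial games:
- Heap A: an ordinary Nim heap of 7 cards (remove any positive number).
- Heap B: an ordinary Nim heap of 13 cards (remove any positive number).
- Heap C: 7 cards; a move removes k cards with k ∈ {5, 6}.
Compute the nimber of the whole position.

Heap A is a plain Nim heap of size 7, so its Grundy value is 7.
Heap B is a plain Nim heap of size 13, so its Grundy value is 13.
Build the Grundy sequence for heap C with g(k) = mex{g(k−s) : s ∈ {5, 6}, s ≤ k}:
g(0) = mex{} = 0
g(1) = mex{} = 0
g(2) = mex{} = 0
g(3) = mex{} = 0
g(4) = mex{} = 0
g(5) = mex{0} = 1
g(6) = mex{0} = 1
g(7) = mex{0} = 1
So g(7) = 1.
The value of a disjunctive sum is the nim-sum of the parts.
Combined value = 7 ⊕ 13 ⊕ 1 = 11.

11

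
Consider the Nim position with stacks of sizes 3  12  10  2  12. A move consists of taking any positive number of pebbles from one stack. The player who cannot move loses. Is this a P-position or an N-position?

Compute the nim-sum pairwise:
3 ⊕ 12 = 15
15 ⊕ 10 = 5
5 ⊕ 2 = 7
7 ⊕ 12 = 11
The nim-sum is 11 ≠ 0, so this is an N-position: the player to move can win.

N-position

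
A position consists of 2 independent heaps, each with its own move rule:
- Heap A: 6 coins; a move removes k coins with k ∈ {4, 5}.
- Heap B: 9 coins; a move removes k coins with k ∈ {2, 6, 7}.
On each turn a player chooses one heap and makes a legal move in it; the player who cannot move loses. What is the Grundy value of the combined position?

1

Build the Grundy sequence for heap A with g(k) = mex{g(k−s) : s ∈ {4, 5}, s ≤ k}:
k:     0  1  2  3  4  5  6
g(k):  0  0  0  0  1  1  1
So g(6) = 1.
Build the Grundy sequence for heap B with g(k) = mex{g(k−s) : s ∈ {2, 6, 7}, s ≤ k}:
k:     0  1  2  3  4  5  6  7  8  9
g(k):  0  0  1  1  0  0  1  1  2  0
So g(9) = 0.
The value of a disjunctive sum is the nim-sum of the parts.
Combined value = 1 ⊕ 0 = 1.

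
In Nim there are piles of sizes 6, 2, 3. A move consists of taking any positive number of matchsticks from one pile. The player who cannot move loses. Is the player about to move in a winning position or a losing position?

Compute the nim-sum pairwise:
6 XOR 2 = 4
4 XOR 3 = 7
The nim-sum is 7 ≠ 0, so this is an N-position: the player to move can win.

Winning position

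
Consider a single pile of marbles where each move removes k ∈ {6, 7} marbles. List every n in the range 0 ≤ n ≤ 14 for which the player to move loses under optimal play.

0, 1, 2, 3, 4, 5, 13, 14

Compute g(0), g(1), … for moves {6, 7}:
k:     0  1  2  3  4  5  6  7  8  9 10 11 12 13 14
g(k):  0  0  0  0  0  0  1  1  1  1  1  1  2  0  0
The P-positions (g = 0) in 0..14 are 0, 1, 2, 3, 4, 5, 13, 14.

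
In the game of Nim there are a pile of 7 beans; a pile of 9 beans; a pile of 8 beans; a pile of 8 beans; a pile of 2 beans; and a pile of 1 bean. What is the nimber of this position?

13

Write each in binary and XOR column by column:
  0111  (7)
  1001  (9)
  1000  (8)
  1000  (8)
  0010  (2)
  0001  (1)
  ----
  1101  (13)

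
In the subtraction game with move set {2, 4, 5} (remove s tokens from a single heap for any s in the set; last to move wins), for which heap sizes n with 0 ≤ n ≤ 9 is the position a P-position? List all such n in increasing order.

0, 1, 7, 8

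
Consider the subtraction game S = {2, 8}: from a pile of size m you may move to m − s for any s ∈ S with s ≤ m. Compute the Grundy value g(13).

1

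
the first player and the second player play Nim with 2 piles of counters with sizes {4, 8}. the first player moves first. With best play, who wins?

the first player wins

Nim-sum: 4 ^ 8 = 12.
The nim-sum is 12 ≠ 0, so this is an N-position: the player to move can win; the first player has a winning move.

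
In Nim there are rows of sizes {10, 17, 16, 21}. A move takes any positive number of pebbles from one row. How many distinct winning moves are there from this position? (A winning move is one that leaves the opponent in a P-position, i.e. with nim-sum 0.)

Bitwise XOR of the heap sizes:
  01010  (10)
  10001  (17)
  10000  (16)
  10101  (21)
  -----
  11110  (30)
The overall nim-sum is X = 30. A row of size p has a winning move iff p XOR X < p (reduce it to p XOR X).
  10: 10 XOR 30 = 20 ≥ 10 — no move.
  17: 17 XOR 30 = 15 < 17 — winning move (to 15).
  16: 16 XOR 30 = 14 < 16 — winning move (to 14).
  21: 21 XOR 30 = 11 < 21 — winning move (to 11).
That gives 3 winning moves.

3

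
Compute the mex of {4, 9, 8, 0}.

1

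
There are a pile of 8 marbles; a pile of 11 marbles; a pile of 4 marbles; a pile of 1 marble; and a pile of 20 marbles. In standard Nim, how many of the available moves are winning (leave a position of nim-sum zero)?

1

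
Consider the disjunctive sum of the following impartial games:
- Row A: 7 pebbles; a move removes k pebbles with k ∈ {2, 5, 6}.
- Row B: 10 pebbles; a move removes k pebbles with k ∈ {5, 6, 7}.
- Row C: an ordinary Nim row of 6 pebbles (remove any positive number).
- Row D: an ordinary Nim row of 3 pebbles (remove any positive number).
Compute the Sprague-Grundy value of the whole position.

For row A, compute g(0), g(1), … with moves {2, 5, 6}:
g(0) = mex{} = 0
g(1) = mex{} = 0
g(2) = mex{0} = 1
g(3) = mex{0} = 1
g(4) = mex{1} = 0
g(5) = mex{0,1} = 2
g(6) = mex{0} = 1
g(7) = mex{0,1,2} = 3
So g(7) = 3.
Build the Grundy sequence for row B with g(k) = mex{g(k−s) : s ∈ {5, 6, 7}, s ≤ k}:
k:     0  1  2  3  4  5  6  7  8  9 10
g(k):  0  0  0  0  0  1  1  1  1  1  2
So g(10) = 2.
Row C is a plain Nim row of size 6, so its Grundy value is 6.
Row D is a plain Nim row of size 3, so its Grundy value is 3.
By the Sprague-Grundy theorem, the Grundy value of a sum of independent games is the XOR of the component values.
Combined value = 3 ⊕ 2 ⊕ 6 ⊕ 3 = 4.

4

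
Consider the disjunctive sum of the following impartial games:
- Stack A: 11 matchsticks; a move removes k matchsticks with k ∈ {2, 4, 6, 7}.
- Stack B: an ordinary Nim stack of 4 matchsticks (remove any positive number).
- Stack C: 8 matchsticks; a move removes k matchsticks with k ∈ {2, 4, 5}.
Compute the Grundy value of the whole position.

For stack A, compute g(0), g(1), … with moves {2, 4, 6, 7}:
g(0) = mex{} = 0
g(1) = mex{} = 0
g(2) = mex{0} = 1
g(3) = mex{0} = 1
g(4) = mex{0,1} = 2
g(5) = mex{0,1} = 2
g(6) = mex{0,1,2} = 3
g(7) = mex{0,1,2} = 3
g(8) = mex{0,1,2,3} = 4
g(9) = mex{1,2,3} = 0
g(10) = mex{1,2,3,4} = 0
g(11) = mex{0,2,3} = 1
So g(11) = 1.
Stack B is a plain Nim stack of size 4, so its Grundy value is 4.
For stack C, compute g(0), g(1), … with moves {2, 4, 5}:
k:     0  1  2  3  4  5  6  7  8
g(k):  0  0  1  1  2  2  3  0  0
So g(8) = 0.
The value of a disjunctive sum is the nim-sum of the parts.
Combined value = 1 XOR 4 XOR 0 = 5.

5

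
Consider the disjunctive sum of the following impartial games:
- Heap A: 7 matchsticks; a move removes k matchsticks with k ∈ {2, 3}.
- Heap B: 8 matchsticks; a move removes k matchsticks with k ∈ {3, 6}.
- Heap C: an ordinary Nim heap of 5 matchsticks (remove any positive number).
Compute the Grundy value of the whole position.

6

Grundy values for heap A (subtraction set {2, 3}):
g(0) = mex{} = 0
g(1) = mex{} = 0
g(2) = mex{0} = 1
g(3) = mex{0} = 1
g(4) = mex{0,1} = 2
g(5) = mex{1} = 0
g(6) = mex{1,2} = 0
g(7) = mex{0,2} = 1
So g(7) = 1.
Build the Grundy sequence for heap B with g(k) = mex{g(k−s) : s ∈ {3, 6}, s ≤ k}:
g(0) = mex{} = 0
g(1) = mex{} = 0
g(2) = mex{} = 0
g(3) = mex{0} = 1
g(4) = mex{0} = 1
g(5) = mex{0} = 1
g(6) = mex{0,1} = 2
g(7) = mex{0,1} = 2
g(8) = mex{0,1} = 2
So g(8) = 2.
Heap C is a plain Nim heap of size 5, so its Grundy value is 5.
The value of a disjunctive sum is the nim-sum of the parts.
Combined value = 1 XOR 2 XOR 5 = 6.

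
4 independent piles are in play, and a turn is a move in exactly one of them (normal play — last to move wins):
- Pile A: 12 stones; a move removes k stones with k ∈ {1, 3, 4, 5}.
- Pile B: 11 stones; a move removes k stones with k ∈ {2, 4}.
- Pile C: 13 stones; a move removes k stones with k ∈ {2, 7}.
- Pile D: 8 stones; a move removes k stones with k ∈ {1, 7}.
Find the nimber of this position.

0

Grundy values for pile A (subtraction set {1, 3, 4, 5}):
k:     0  1  2  3  4  5  6  7  8  9 10 11 12
g(k):  0  1  0  1  2  3  2  3  0  1  0  1  2
So g(12) = 2.
Build the Grundy sequence for pile B with g(k) = mex{g(k−s) : s ∈ {2, 4}, s ≤ k}:
k:     0  1  2  3  4  5  6  7  8  9 10 11
g(k):  0  0  1  1  2  2  0  0  1  1  2  2
So g(11) = 2.
Grundy values for pile C (subtraction set {2, 7}):
g(0) = mex{} = 0
g(1) = mex{} = 0
g(2) = mex{0} = 1
g(3) = mex{0} = 1
g(4) = mex{1} = 0
g(5) = mex{1} = 0
g(6) = mex{0} = 1
g(7) = mex{0} = 1
g(8) = mex{0,1} = 2
g(9) = mex{1} = 0
g(10) = mex{1,2} = 0
g(11) = mex{0} = 1
g(12) = mex{0} = 1
g(13) = mex{1} = 0
So g(13) = 0.
Build the Grundy sequence for pile D with g(k) = mex{g(k−s) : s ∈ {1, 7}, s ≤ k}:
k:     0  1  2  3  4  5  6  7  8
g(k):  0  1  0  1  0  1  0  1  0
So g(8) = 0.
The value of a disjunctive sum is the nim-sum of the parts.
Combined value = 2 ⊕ 2 ⊕ 0 ⊕ 0 = 0.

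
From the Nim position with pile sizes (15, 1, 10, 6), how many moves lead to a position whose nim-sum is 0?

Write each in binary and XOR column by column:
  1111  (15)
  0001  (1)
  1010  (10)
  0110  (6)
  ----
  0010  (2)
The overall nim-sum is X = 2. A pile of size p has a winning move iff p XOR X < p (reduce it to p XOR X).
  15: 15 XOR 2 = 13 < 15 — winning move (to 13).
  1: 1 XOR 2 = 3 ≥ 1 — no move.
  10: 10 XOR 2 = 8 < 10 — winning move (to 8).
  6: 6 XOR 2 = 4 < 6 — winning move (to 4).
That gives 3 winning moves.

3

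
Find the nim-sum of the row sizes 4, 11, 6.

Compute the nim-sum pairwise:
4 ^ 11 = 15
15 ^ 6 = 9

9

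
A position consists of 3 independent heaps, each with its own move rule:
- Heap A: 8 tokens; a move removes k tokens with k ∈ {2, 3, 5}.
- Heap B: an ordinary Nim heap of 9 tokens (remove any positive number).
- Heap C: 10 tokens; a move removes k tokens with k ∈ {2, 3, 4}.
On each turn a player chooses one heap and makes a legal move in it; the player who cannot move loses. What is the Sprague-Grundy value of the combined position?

Build the Grundy sequence for heap A with g(k) = mex{g(k−s) : s ∈ {2, 3, 5}, s ≤ k}:
g(0) = mex{} = 0
g(1) = mex{} = 0
g(2) = mex{0} = 1
g(3) = mex{0} = 1
g(4) = mex{0,1} = 2
g(5) = mex{0,1} = 2
g(6) = mex{0,1,2} = 3
g(7) = mex{1,2} = 0
g(8) = mex{1,2,3} = 0
So g(8) = 0.
Heap B is a plain Nim heap of size 9, so its Grundy value is 9.
Build the Grundy sequence for heap C with g(k) = mex{g(k−s) : s ∈ {2, 3, 4}, s ≤ k}:
g(0) = mex{} = 0
g(1) = mex{} = 0
g(2) = mex{0} = 1
g(3) = mex{0} = 1
g(4) = mex{0,1} = 2
g(5) = mex{0,1} = 2
g(6) = mex{1,2} = 0
g(7) = mex{1,2} = 0
g(8) = mex{0,2} = 1
g(9) = mex{0,2} = 1
g(10) = mex{0,1} = 2
So g(10) = 2.
By the Sprague-Grundy theorem, the Grundy value of a sum of independent games is the XOR of the component values.
Combined value = 0 XOR 9 XOR 2 = 11.

11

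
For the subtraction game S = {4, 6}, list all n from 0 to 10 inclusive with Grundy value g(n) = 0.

Compute g(0), g(1), … for moves {4, 6}:
k:     0  1  2  3  4  5  6  7  8  9 10
g(k):  0  0  0  0  1  1  1  1  2  2  0
The P-positions (g = 0) in 0..10 are 0, 1, 2, 3, 10.

0, 1, 2, 3, 10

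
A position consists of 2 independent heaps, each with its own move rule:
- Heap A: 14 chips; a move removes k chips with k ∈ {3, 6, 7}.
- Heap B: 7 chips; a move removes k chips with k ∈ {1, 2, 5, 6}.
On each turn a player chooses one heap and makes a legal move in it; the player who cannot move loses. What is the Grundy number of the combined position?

1

Build the Grundy sequence for heap A with g(k) = mex{g(k−s) : s ∈ {3, 6, 7}, s ≤ k}:
k:     0  1  2  3  4  5  6  7  8  9 10 11 12 13 14
g(k):  0  0  0  1  1  1  2  2  2  3  0  0  0  1  1
So g(14) = 1.
Grundy values for heap B (subtraction set {1, 2, 5, 6}):
g(0) = mex{} = 0
g(1) = mex{0} = 1
g(2) = mex{0,1} = 2
g(3) = mex{1,2} = 0
g(4) = mex{0,2} = 1
g(5) = mex{0,1} = 2
g(6) = mex{0,1,2} = 3
g(7) = mex{1,2,3} = 0
So g(7) = 0.
The value of a disjunctive sum is the nim-sum of the parts.
Combined value = 1 XOR 0 = 1.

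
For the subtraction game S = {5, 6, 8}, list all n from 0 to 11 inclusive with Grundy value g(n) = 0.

0, 1, 2, 3, 4

Grundy values for subtraction set {5, 6, 8}:
k:     0  1  2  3  4  5  6  7  8  9 10 11
g(k):  0  0  0  0  0  1  1  1  1  1  2  2
The P-positions (g = 0) in 0..11 are 0, 1, 2, 3, 4.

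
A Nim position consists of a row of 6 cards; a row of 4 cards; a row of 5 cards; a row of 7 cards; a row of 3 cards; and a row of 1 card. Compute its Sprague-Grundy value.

2

Compute the nim-sum pairwise:
6 ^ 4 = 2
2 ^ 5 = 7
7 ^ 7 = 0
0 ^ 3 = 3
3 ^ 1 = 2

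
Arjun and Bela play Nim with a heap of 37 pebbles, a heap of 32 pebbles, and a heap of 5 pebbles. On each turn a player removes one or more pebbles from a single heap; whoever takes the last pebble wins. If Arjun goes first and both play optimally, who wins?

Bitwise XOR of the heap sizes:
  100101  (37)
  100000  (32)
  000101  (5)
  ------
  000000  (0)
The nim-sum is 0, so this is a P-position: the player to move is in a losing position under optimal play; Arjun is about to move from it and so loses — Bela wins.

Bela wins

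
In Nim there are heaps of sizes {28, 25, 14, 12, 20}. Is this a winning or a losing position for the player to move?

Winning position

Compute the nim-sum pairwise:
28 ⊕ 25 = 5
5 ⊕ 14 = 11
11 ⊕ 12 = 7
7 ⊕ 20 = 19
The nim-sum is 19 ≠ 0, so this is an N-position: the player to move can win.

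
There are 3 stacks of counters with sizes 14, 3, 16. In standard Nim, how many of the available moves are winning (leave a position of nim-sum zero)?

1

Compute the nim-sum pairwise:
14 ⊕ 3 = 13
13 ⊕ 16 = 29
The overall nim-sum is X = 29. A stack of size p has a winning move iff p XOR X < p (reduce it to p XOR X).
  14: 14 XOR 29 = 19 ≥ 14 — no move.
  3: 3 XOR 29 = 30 ≥ 3 — no move.
  16: 16 XOR 29 = 13 < 16 — winning move (to 13).
That gives 1 winning move.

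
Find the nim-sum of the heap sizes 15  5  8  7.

5

Nim-sum: 15 ⊕ 5 ⊕ 8 ⊕ 7 = 5.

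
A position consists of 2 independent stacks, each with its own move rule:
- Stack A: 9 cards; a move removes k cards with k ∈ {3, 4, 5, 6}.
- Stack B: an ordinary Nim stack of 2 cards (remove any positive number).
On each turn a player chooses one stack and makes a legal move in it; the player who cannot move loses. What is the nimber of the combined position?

Grundy values for stack A (subtraction set {3, 4, 5, 6}):
k:     0  1  2  3  4  5  6  7  8  9
g(k):  0  0  0  1  1  1  2  2  2  0
So g(9) = 0.
Stack B is a plain Nim stack of size 2, so its Grundy value is 2.
The value of a disjunctive sum is the nim-sum of the parts.
Combined value = 0 ⊕ 2 = 2.

2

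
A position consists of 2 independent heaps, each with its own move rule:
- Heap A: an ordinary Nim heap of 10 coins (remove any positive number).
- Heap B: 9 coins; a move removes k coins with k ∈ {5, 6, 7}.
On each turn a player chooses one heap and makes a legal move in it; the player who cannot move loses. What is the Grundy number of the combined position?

Heap A is a plain Nim heap of size 10, so its Grundy value is 10.
For heap B, compute g(0), g(1), … with moves {5, 6, 7}:
g(0) = mex{} = 0
g(1) = mex{} = 0
g(2) = mex{} = 0
g(3) = mex{} = 0
g(4) = mex{} = 0
g(5) = mex{0} = 1
g(6) = mex{0} = 1
g(7) = mex{0} = 1
g(8) = mex{0} = 1
g(9) = mex{0} = 1
So g(9) = 1.
By the Sprague-Grundy theorem, the Grundy value of a sum of independent games is the XOR of the component values.
Combined value = 10 ⊕ 1 = 11.

11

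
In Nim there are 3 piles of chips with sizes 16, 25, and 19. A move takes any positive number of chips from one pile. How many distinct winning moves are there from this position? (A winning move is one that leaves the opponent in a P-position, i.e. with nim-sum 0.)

3

Compute the nim-sum pairwise:
16 ^ 25 = 9
9 ^ 19 = 26
The overall nim-sum is X = 26. A pile of size p has a winning move iff p XOR X < p (reduce it to p XOR X).
  16: 16 XOR 26 = 10 < 16 — winning move (to 10).
  25: 25 XOR 26 = 3 < 25 — winning move (to 3).
  19: 19 XOR 26 = 9 < 19 — winning move (to 9).
That gives 3 winning moves.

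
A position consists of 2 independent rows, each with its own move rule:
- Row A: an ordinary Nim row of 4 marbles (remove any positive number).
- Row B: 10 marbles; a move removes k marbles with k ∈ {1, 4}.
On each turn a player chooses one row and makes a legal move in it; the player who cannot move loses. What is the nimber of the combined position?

4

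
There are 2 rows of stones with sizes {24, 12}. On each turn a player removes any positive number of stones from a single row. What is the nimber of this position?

20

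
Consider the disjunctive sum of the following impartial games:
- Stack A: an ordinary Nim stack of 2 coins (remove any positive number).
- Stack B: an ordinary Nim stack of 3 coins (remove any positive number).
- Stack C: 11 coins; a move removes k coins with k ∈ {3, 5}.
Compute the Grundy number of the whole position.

Stack A is a plain Nim stack of size 2, so its Grundy value is 2.
Stack B is a plain Nim stack of size 3, so its Grundy value is 3.
Grundy values for stack C (subtraction set {3, 5}):
g(0) = mex{} = 0
g(1) = mex{} = 0
g(2) = mex{} = 0
g(3) = mex{0} = 1
g(4) = mex{0} = 1
g(5) = mex{0} = 1
g(6) = mex{0,1} = 2
g(7) = mex{0,1} = 2
g(8) = mex{1} = 0
g(9) = mex{1,2} = 0
g(10) = mex{1,2} = 0
g(11) = mex{0,2} = 1
So g(11) = 1.
By the Sprague-Grundy theorem, the Grundy value of a sum of independent games is the XOR of the component values.
Combined value = 2 ⊕ 3 ⊕ 1 = 0.

0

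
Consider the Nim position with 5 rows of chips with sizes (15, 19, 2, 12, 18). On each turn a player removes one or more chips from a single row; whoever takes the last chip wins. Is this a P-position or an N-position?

Compute the nim-sum pairwise:
15 ^ 19 = 28
28 ^ 2 = 30
30 ^ 12 = 18
18 ^ 18 = 0
The nim-sum is 0, so this is a P-position: the player to move is in a losing position under optimal play.

P-position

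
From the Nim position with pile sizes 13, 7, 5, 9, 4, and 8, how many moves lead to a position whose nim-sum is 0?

Compute the nim-sum pairwise:
13 ^ 7 = 10
10 ^ 5 = 15
15 ^ 9 = 6
6 ^ 4 = 2
2 ^ 8 = 10
The overall nim-sum is X = 10. A pile of size p has a winning move iff p XOR X < p (reduce it to p XOR X).
  13: 13 XOR 10 = 7 < 13 — winning move (to 7).
  7: 7 XOR 10 = 13 ≥ 7 — no move.
  5: 5 XOR 10 = 15 ≥ 5 — no move.
  9: 9 XOR 10 = 3 < 9 — winning move (to 3).
  4: 4 XOR 10 = 14 ≥ 4 — no move.
  8: 8 XOR 10 = 2 < 8 — winning move (to 2).
That gives 3 winning moves.

3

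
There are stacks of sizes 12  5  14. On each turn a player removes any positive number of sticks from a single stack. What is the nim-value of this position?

7

Nim-sum: 12 XOR 5 XOR 14 = 7.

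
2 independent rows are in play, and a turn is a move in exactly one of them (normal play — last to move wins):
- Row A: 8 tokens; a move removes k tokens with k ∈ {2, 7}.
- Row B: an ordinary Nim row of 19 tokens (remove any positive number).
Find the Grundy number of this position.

17

Build the Grundy sequence for row A with g(k) = mex{g(k−s) : s ∈ {2, 7}, s ≤ k}:
g(0) = mex{} = 0
g(1) = mex{} = 0
g(2) = mex{0} = 1
g(3) = mex{0} = 1
g(4) = mex{1} = 0
g(5) = mex{1} = 0
g(6) = mex{0} = 1
g(7) = mex{0} = 1
g(8) = mex{0,1} = 2
So g(8) = 2.
Row B is a plain Nim row of size 19, so its Grundy value is 19.
By the Sprague-Grundy theorem, the Grundy value of a sum of independent games is the XOR of the component values.
Combined value = 2 XOR 19 = 17.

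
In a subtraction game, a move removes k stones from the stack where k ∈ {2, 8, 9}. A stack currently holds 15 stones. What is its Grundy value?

0

Compute g(0), g(1), … for moves {2, 8, 9}:
k:     0  1  2  3  4  5  6  7  8  9 10 11 12 13 14 15
g(k):  0  0  1  1  0  0  1  1  2  2  3  0  2  1  3  0
So g(15) = 0.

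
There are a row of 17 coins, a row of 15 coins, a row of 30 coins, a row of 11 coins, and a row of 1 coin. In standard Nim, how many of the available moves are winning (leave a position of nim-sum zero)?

Compute the nim-sum pairwise:
17 ⊕ 15 = 30
30 ⊕ 30 = 0
0 ⊕ 11 = 11
11 ⊕ 1 = 10
The overall nim-sum is X = 10. A row of size p has a winning move iff p XOR X < p (reduce it to p XOR X).
  17: 17 XOR 10 = 27 ≥ 17 — no move.
  15: 15 XOR 10 = 5 < 15 — winning move (to 5).
  30: 30 XOR 10 = 20 < 30 — winning move (to 20).
  11: 11 XOR 10 = 1 < 11 — winning move (to 1).
  1: 1 XOR 10 = 11 ≥ 1 — no move.
That gives 3 winning moves.

3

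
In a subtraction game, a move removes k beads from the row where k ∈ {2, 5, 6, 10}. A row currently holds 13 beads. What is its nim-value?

Compute g(0), g(1), … for moves {2, 5, 6, 10}:
g(0) = mex{} = 0
g(1) = mex{} = 0
g(2) = mex{0} = 1
g(3) = mex{0} = 1
g(4) = mex{1} = 0
g(5) = mex{0,1} = 2
g(6) = mex{0} = 1
g(7) = mex{0,1,2} = 3
g(8) = mex{1} = 0
g(9) = mex{0,1,3} = 2
g(10) = mex{0,2} = 1
g(11) = mex{0,1,2} = 3
g(12) = mex{1,3} = 0
g(13) = mex{0,1,3} = 2
So g(13) = 2.

2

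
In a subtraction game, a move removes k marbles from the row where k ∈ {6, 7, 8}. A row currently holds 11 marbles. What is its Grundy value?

1

Build the Grundy sequence with g(k) = mex{g(k−s) : s ∈ {6, 7, 8}, s ≤ k}:
g(0) = mex{} = 0
g(1) = mex{} = 0
g(2) = mex{} = 0
g(3) = mex{} = 0
g(4) = mex{} = 0
g(5) = mex{} = 0
g(6) = mex{0} = 1
g(7) = mex{0} = 1
g(8) = mex{0} = 1
g(9) = mex{0} = 1
g(10) = mex{0} = 1
g(11) = mex{0} = 1
So g(11) = 1.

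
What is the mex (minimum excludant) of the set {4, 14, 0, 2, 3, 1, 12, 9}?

The values 0, 1, 2, 3, 4 are all present; 5 is the first non-negative integer missing from the set.

5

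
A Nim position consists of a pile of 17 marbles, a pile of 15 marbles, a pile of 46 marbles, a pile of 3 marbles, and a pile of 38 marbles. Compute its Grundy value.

21

Nim-sum: 17 ⊕ 15 ⊕ 46 ⊕ 3 ⊕ 38 = 21.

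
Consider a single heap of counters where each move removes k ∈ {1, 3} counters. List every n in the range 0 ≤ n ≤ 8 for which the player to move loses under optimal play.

0, 2, 4, 6, 8

Compute g(0), g(1), … for moves {1, 3}:
g(0) = mex{} = 0
g(1) = mex{0} = 1
g(2) = mex{1} = 0
g(3) = mex{0} = 1
g(4) = mex{1} = 0
g(5) = mex{0} = 1
g(6) = mex{1} = 0
g(7) = mex{0} = 1
g(8) = mex{1} = 0
The P-positions (g = 0) in 0..8 are 0, 2, 4, 6, 8.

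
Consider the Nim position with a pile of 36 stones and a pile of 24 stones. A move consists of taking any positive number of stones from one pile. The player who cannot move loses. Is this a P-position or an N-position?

N-position

Compute the nim-sum pairwise:
36 XOR 24 = 60
The nim-sum is 60 ≠ 0, so this is an N-position: the player to move can win.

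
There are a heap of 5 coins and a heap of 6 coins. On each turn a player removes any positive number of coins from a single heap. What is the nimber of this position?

Write each in binary and XOR column by column:
  101  (5)
  110  (6)
  ---
  011  (3)

3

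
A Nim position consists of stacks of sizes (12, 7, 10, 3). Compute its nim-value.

2

Write each in binary and XOR column by column:
  1100  (12)
  0111  (7)
  1010  (10)
  0011  (3)
  ----
  0010  (2)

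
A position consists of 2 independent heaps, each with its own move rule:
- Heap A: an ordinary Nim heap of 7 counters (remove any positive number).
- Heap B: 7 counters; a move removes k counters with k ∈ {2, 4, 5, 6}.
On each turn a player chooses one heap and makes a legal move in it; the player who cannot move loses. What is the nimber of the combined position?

Heap A is a plain Nim heap of size 7, so its Grundy value is 7.
Build the Grundy sequence for heap B with g(k) = mex{g(k−s) : s ∈ {2, 4, 5, 6}, s ≤ k}:
k:     0  1  2  3  4  5  6  7
g(k):  0  0  1  1  2  2  3  3
So g(7) = 3.
By the Sprague-Grundy theorem, the Grundy value of a sum of independent games is the XOR of the component values.
Combined value = 7 XOR 3 = 4.

4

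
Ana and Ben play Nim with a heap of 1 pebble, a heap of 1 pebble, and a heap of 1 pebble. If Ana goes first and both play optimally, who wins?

Write each in binary and XOR column by column:
  1  (1)
  1  (1)
  1  (1)
  -
  1  (1)
The nim-sum is 1 ≠ 0, so this is an N-position: the player to move can win; Ana has a winning move.

Ana wins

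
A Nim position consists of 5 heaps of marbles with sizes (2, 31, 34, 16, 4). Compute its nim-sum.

43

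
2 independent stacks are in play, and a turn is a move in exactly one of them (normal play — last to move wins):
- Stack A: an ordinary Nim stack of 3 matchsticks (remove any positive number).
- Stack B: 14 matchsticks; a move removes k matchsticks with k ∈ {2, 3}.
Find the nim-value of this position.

1

Stack A is a plain Nim stack of size 3, so its Grundy value is 3.
Grundy values for stack B (subtraction set {2, 3}):
k:     0  1  2  3  4  5  6  7  8  9 10 11 12 13 14
g(k):  0  0  1  1  2  0  0  1  1  2  0  0  1  1  2
So g(14) = 2.
By the Sprague-Grundy theorem, the Grundy value of a sum of independent games is the XOR of the component values.
Combined value = 3 XOR 2 = 1.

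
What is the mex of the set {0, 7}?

1

0 is in the set but 1 is not, so the mex is 1.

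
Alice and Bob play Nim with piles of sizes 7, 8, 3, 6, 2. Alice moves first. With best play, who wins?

Alice wins

In binary:
  0111  (7)
  1000  (8)
  0011  (3)
  0110  (6)
  0010  (2)
  ----
  1000  (8)
The nim-sum is 8 ≠ 0, so this is an N-position: the player to move can win; Alice has a winning move.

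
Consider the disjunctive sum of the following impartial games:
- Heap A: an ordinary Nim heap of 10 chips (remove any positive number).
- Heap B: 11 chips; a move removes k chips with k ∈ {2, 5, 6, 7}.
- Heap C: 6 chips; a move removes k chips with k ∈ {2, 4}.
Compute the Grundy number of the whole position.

Heap A is a plain Nim heap of size 10, so its Grundy value is 10.
Build the Grundy sequence for heap B with g(k) = mex{g(k−s) : s ∈ {2, 5, 6, 7}, s ≤ k}:
k:     0  1  2  3  4  5  6  7  8  9 10 11
g(k):  0  0  1  1  0  2  1  3  2  2  3  3
So g(11) = 3.
Grundy values for heap C (subtraction set {2, 4}):
k:     0  1  2  3  4  5  6
g(k):  0  0  1  1  2  2  0
So g(6) = 0.
The value of a disjunctive sum is the nim-sum of the parts.
Combined value = 10 ⊕ 3 ⊕ 0 = 9.

9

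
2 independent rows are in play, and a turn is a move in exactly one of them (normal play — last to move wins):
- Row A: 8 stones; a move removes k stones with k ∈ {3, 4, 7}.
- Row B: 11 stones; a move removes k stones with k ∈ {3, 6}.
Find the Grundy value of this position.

For row A, compute g(0), g(1), … with moves {3, 4, 7}:
k:     0  1  2  3  4  5  6  7  8
g(k):  0  0  0  1  1  1  2  2  2
So g(8) = 2.
For row B, compute g(0), g(1), … with moves {3, 6}:
g(0) = mex{} = 0
g(1) = mex{} = 0
g(2) = mex{} = 0
g(3) = mex{0} = 1
g(4) = mex{0} = 1
g(5) = mex{0} = 1
g(6) = mex{0,1} = 2
g(7) = mex{0,1} = 2
g(8) = mex{0,1} = 2
g(9) = mex{1,2} = 0
g(10) = mex{1,2} = 0
g(11) = mex{1,2} = 0
So g(11) = 0.
The value of a disjunctive sum is the nim-sum of the parts.
Combined value = 2 XOR 0 = 2.

2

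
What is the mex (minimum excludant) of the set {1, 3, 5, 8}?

0

0 is not in the set, so the mex is 0.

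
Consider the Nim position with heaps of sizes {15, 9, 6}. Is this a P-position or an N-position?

Bitwise XOR of the heap sizes:
  1111  (15)
  1001  (9)
  0110  (6)
  ----
  0000  (0)
The nim-sum is 0, so this is a P-position: the player to move is in a losing position under optimal play.

P-position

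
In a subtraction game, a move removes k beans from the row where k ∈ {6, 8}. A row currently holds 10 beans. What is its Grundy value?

Grundy values for subtraction set {6, 8}:
k:     0  1  2  3  4  5  6  7  8  9 10
g(k):  0  0  0  0  0  0  1  1  1  1  1
So g(10) = 1.

1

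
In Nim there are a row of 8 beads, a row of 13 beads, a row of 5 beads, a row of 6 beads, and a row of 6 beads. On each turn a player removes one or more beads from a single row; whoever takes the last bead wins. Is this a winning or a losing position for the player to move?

Losing position

In binary:
  1000  (8)
  1101  (13)
  0101  (5)
  0110  (6)
  0110  (6)
  ----
  0000  (0)
The nim-sum is 0, so this is a P-position: the player to move is in a losing position under optimal play.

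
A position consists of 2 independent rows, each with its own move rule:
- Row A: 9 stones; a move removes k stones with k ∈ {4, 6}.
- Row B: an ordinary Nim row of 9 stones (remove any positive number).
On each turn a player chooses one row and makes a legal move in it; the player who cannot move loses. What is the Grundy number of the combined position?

11

Build the Grundy sequence for row A with g(k) = mex{g(k−s) : s ∈ {4, 6}, s ≤ k}:
g(0) = mex{} = 0
g(1) = mex{} = 0
g(2) = mex{} = 0
g(3) = mex{} = 0
g(4) = mex{0} = 1
g(5) = mex{0} = 1
g(6) = mex{0} = 1
g(7) = mex{0} = 1
g(8) = mex{0,1} = 2
g(9) = mex{0,1} = 2
So g(9) = 2.
Row B is a plain Nim row of size 9, so its Grundy value is 9.
By the Sprague-Grundy theorem, the Grundy value of a sum of independent games is the XOR of the component values.
Combined value = 2 XOR 9 = 11.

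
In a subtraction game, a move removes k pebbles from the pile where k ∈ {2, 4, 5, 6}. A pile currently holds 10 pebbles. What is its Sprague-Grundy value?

1

Compute g(0), g(1), … for moves {2, 4, 5, 6}:
k:     0  1  2  3  4  5  6  7  8  9 10
g(k):  0  0  1  1  2  2  3  3  0  0  1
So g(10) = 1.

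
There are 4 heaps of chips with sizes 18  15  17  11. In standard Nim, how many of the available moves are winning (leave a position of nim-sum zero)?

1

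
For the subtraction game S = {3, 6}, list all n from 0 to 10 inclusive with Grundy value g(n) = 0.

Grundy values for subtraction set {3, 6}:
g(0) = mex{} = 0
g(1) = mex{} = 0
g(2) = mex{} = 0
g(3) = mex{0} = 1
g(4) = mex{0} = 1
g(5) = mex{0} = 1
g(6) = mex{0,1} = 2
g(7) = mex{0,1} = 2
g(8) = mex{0,1} = 2
g(9) = mex{1,2} = 0
g(10) = mex{1,2} = 0
The P-positions (g = 0) in 0..10 are 0, 1, 2, 9, 10.

0, 1, 2, 9, 10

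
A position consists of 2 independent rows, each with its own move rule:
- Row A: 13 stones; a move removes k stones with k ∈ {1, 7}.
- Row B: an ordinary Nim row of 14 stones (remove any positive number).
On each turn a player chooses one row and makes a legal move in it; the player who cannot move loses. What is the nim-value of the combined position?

15

Build the Grundy sequence for row A with g(k) = mex{g(k−s) : s ∈ {1, 7}, s ≤ k}:
k:     0  1  2  3  4  5  6  7  8  9 10 11 12 13
g(k):  0  1  0  1  0  1  0  1  0  1  0  1  0  1
So g(13) = 1.
Row B is a plain Nim row of size 14, so its Grundy value is 14.
By the Sprague-Grundy theorem, the Grundy value of a sum of independent games is the XOR of the component values.
Combined value = 1 XOR 14 = 15.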